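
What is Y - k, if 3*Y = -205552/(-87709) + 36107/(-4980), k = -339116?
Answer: 444366123885457/1310372460 ≈ 3.3911e+5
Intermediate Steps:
Y = -2143259903/1310372460 (Y = (-205552/(-87709) + 36107/(-4980))/3 = (-205552*(-1/87709) + 36107*(-1/4980))/3 = (205552/87709 - 36107/4980)/3 = (1/3)*(-2143259903/436790820) = -2143259903/1310372460 ≈ -1.6356)
Y - k = -2143259903/1310372460 - 1*(-339116) = -2143259903/1310372460 + 339116 = 444366123885457/1310372460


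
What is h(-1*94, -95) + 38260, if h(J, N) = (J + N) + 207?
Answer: 38278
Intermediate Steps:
h(J, N) = 207 + J + N
h(-1*94, -95) + 38260 = (207 - 1*94 - 95) + 38260 = (207 - 94 - 95) + 38260 = 18 + 38260 = 38278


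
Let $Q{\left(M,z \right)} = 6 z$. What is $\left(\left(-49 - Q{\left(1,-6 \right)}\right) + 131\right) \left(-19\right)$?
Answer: $-2242$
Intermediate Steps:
$\left(\left(-49 - Q{\left(1,-6 \right)}\right) + 131\right) \left(-19\right) = \left(\left(-49 - 6 \left(-6\right)\right) + 131\right) \left(-19\right) = \left(\left(-49 - -36\right) + 131\right) \left(-19\right) = \left(\left(-49 + 36\right) + 131\right) \left(-19\right) = \left(-13 + 131\right) \left(-19\right) = 118 \left(-19\right) = -2242$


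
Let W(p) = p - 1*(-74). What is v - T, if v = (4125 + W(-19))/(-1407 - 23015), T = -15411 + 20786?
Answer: -65636215/12211 ≈ -5375.2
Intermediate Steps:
W(p) = 74 + p (W(p) = p + 74 = 74 + p)
T = 5375
v = -2090/12211 (v = (4125 + (74 - 19))/(-1407 - 23015) = (4125 + 55)/(-24422) = 4180*(-1/24422) = -2090/12211 ≈ -0.17116)
v - T = -2090/12211 - 1*5375 = -2090/12211 - 5375 = -65636215/12211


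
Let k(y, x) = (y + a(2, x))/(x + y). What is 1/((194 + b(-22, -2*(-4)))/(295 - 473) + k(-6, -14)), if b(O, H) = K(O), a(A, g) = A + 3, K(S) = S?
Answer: -1780/1631 ≈ -1.0914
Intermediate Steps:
a(A, g) = 3 + A
b(O, H) = O
k(y, x) = (5 + y)/(x + y) (k(y, x) = (y + (3 + 2))/(x + y) = (y + 5)/(x + y) = (5 + y)/(x + y))
1/((194 + b(-22, -2*(-4)))/(295 - 473) + k(-6, -14)) = 1/((194 - 22)/(295 - 473) + (5 - 6)/(-14 - 6)) = 1/(172/(-178) - 1/(-20)) = 1/(172*(-1/178) - 1/20*(-1)) = 1/(-86/89 + 1/20) = 1/(-1631/1780) = -1780/1631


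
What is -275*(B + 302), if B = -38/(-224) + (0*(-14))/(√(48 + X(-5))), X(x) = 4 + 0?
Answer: -9306825/112 ≈ -83097.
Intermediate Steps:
X(x) = 4
B = 19/112 (B = -38/(-224) + (0*(-14))/(√(48 + 4)) = -38*(-1/224) + 0/(√52) = 19/112 + 0/((2*√13)) = 19/112 + 0*(√13/26) = 19/112 + 0 = 19/112 ≈ 0.16964)
-275*(B + 302) = -275*(19/112 + 302) = -275*33843/112 = -9306825/112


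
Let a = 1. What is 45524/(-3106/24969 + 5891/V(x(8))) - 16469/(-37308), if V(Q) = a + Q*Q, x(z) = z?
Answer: 2758912106538461/5480190363612 ≈ 503.43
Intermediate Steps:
V(Q) = 1 + Q² (V(Q) = 1 + Q*Q = 1 + Q²)
45524/(-3106/24969 + 5891/V(x(8))) - 16469/(-37308) = 45524/(-3106/24969 + 5891/(1 + 8²)) - 16469/(-37308) = 45524/(-3106*1/24969 + 5891/(1 + 64)) - 16469*(-1/37308) = 45524/(-3106/24969 + 5891/65) + 16469/37308 = 45524/(146890489/1622985) + 16469/37308 = 45524*(1622985/146890489) + 16469/37308 = 73884769140/146890489 + 16469/37308 = 2758912106538461/5480190363612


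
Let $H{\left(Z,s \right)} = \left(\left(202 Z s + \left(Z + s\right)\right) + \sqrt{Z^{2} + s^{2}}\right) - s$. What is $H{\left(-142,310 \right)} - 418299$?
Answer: $-9310481 + 2 \sqrt{29066} \approx -9.3101 \cdot 10^{6}$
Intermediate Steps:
$H{\left(Z,s \right)} = Z + \sqrt{Z^{2} + s^{2}} + 202 Z s$ ($H{\left(Z,s \right)} = \left(\left(202 Z s + \left(Z + s\right)\right) + \sqrt{Z^{2} + s^{2}}\right) - s = \left(\left(Z + s + 202 Z s\right) + \sqrt{Z^{2} + s^{2}}\right) - s = \left(Z + s + \sqrt{Z^{2} + s^{2}} + 202 Z s\right) - s = Z + \sqrt{Z^{2} + s^{2}} + 202 Z s$)
$H{\left(-142,310 \right)} - 418299 = \left(-142 + \sqrt{\left(-142\right)^{2} + 310^{2}} + 202 \left(-142\right) 310\right) - 418299 = \left(-142 + \sqrt{20164 + 96100} - 8892040\right) - 418299 = \left(-142 + \sqrt{116264} - 8892040\right) - 418299 = \left(-142 + 2 \sqrt{29066} - 8892040\right) - 418299 = \left(-8892182 + 2 \sqrt{29066}\right) - 418299 = -9310481 + 2 \sqrt{29066}$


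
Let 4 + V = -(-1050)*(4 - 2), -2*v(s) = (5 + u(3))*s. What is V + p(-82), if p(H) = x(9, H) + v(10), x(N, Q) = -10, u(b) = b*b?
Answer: 2016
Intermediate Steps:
u(b) = b**2
v(s) = -7*s (v(s) = -(5 + 3**2)*s/2 = -(5 + 9)*s/2 = -7*s)
p(H) = -80 (p(H) = -10 - 7*10 = -10 - 70 = -80)
V = 2096 (V = -4 - (-1050)*(4 - 2) = -4 - (-1050)*2 = -4 - 210*(-10) = -4 + 2100 = 2096)
V + p(-82) = 2096 - 80 = 2016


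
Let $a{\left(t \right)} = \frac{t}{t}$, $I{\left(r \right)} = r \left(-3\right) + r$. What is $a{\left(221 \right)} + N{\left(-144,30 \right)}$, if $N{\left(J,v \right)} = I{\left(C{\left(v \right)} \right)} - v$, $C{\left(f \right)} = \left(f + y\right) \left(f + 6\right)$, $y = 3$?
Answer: $-2405$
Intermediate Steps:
$C{\left(f \right)} = \left(3 + f\right) \left(6 + f\right)$ ($C{\left(f \right)} = \left(f + 3\right) \left(f + 6\right) = \left(3 + f\right) \left(6 + f\right)$)
$I{\left(r \right)} = - 2 r$ ($I{\left(r \right)} = - 3 r + r = - 2 r$)
$a{\left(t \right)} = 1$
$N{\left(J,v \right)} = -36 - 19 v - 2 v^{2}$ ($N{\left(J,v \right)} = - 2 \left(18 + v^{2} + 9 v\right) - v = \left(-36 - 18 v - 2 v^{2}\right) - v = -36 - 19 v - 2 v^{2}$)
$a{\left(221 \right)} + N{\left(-144,30 \right)} = 1 - \left(606 + 1800\right) = 1 - 2406 = -2405$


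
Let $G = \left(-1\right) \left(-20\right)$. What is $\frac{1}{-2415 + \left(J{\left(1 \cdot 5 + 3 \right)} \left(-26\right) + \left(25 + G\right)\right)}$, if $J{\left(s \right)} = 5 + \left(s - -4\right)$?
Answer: $- \frac{1}{2812} \approx -0.00035562$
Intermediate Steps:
$G = 20$
$J{\left(s \right)} = 9 + s$ ($J{\left(s \right)} = 5 + \left(s + 4\right) = 5 + \left(4 + s\right) = 9 + s$)
$\frac{1}{-2415 + \left(J{\left(1 \cdot 5 + 3 \right)} \left(-26\right) + \left(25 + G\right)\right)} = \frac{1}{-2415 + \left(\left(9 + \left(1 \cdot 5 + 3\right)\right) \left(-26\right) + \left(25 + 20\right)\right)} = \frac{1}{-2415 + \left(\left(9 + \left(5 + 3\right)\right) \left(-26\right) + 45\right)} = \frac{1}{-2415 + \left(\left(9 + 8\right) \left(-26\right) + 45\right)} = \frac{1}{-2415 + \left(17 \left(-26\right) + 45\right)} = \frac{1}{-2415 + \left(-442 + 45\right)} = \frac{1}{-2415 - 397} = \frac{1}{-2812} = - \frac{1}{2812}$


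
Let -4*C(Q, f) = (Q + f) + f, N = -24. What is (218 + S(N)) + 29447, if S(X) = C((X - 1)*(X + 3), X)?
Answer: 118183/4 ≈ 29546.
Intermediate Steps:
C(Q, f) = -f/2 - Q/4 (C(Q, f) = -((Q + f) + f)/4 = -(Q + 2*f)/4 = -f/2 - Q/4)
S(X) = -X/2 - (-1 + X)*(3 + X)/4 (S(X) = -X/2 - (X - 1)*(X + 3)/4 = -X/2 - (-1 + X)*(3 + X)/4)
(218 + S(N)) + 29447 = (218 + (3/4 - 1*(-24) - 1/4*(-24)**2)) + 29447 = (218 + (3/4 + 24 - 1/4*576)) + 29447 = (218 + (3/4 + 24 - 144)) + 29447 = (218 - 477/4) + 29447 = 395/4 + 29447 = 118183/4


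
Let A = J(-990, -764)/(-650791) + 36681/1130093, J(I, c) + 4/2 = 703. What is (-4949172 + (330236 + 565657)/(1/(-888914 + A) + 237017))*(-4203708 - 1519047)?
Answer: 877732775159591114571325813760965788/30990240492012779804641 ≈ 2.8323e+13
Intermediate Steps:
J(I, c) = 701 (J(I, c) = -2 + 703 = 701)
A = 23079469478/735454353563 (A = 701/(-650791) + 36681/1130093 = 701*(-1/650791) + 36681*(1/1130093) = -701/650791 + 36681/1130093 = 23079469478/735454353563 ≈ 0.031381)
(-4949172 + (330236 + 565657)/(1/(-888914 + A) + 237017))*(-4203708 - 1519047) = (-4949172 + (330236 + 565657)/(1/(-888914 + 23079469478/735454353563) + 237017))*(-4203708 - 1519047) = (-4949172 + 895893/(1/(-653755648163631104/735454353563) + 237017))*(-5722755) = (-4949172 + 895893/(-735454353563/653755648163631104 + 237017))*(-5722755) = (-4949172 + 895893/(154951202460063899023205/653755648163631104))*(-5722755) = (-4949172 + 895893*(653755648163631104/154951202460063899023205))*(-5722755) = (-4949172 + 585695108900259960655872/154951202460063899023205)*(-5722755) = -766879566886570466996512880388/154951202460063899023205*(-5722755) = 877732775159591114571325813760965788/30990240492012779804641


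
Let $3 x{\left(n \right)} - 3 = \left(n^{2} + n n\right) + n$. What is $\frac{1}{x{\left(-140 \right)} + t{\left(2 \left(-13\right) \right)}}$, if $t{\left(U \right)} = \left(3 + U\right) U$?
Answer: $\frac{1}{13619} \approx 7.3427 \cdot 10^{-5}$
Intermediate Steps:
$x{\left(n \right)} = 1 + \frac{n}{3} + \frac{2 n^{2}}{3}$ ($x{\left(n \right)} = 1 + \frac{\left(n^{2} + n n\right) + n}{3} = 1 + \frac{\left(n^{2} + n^{2}\right) + n}{3} = 1 + \frac{2 n^{2} + n}{3} = 1 + \frac{n + 2 n^{2}}{3} = 1 + \left(\frac{n}{3} + \frac{2 n^{2}}{3}\right) = 1 + \frac{n}{3} + \frac{2 n^{2}}{3}$)
$t{\left(U \right)} = U \left(3 + U\right)$
$\frac{1}{x{\left(-140 \right)} + t{\left(2 \left(-13\right) \right)}} = \frac{1}{\left(1 + \frac{1}{3} \left(-140\right) + \frac{2 \left(-140\right)^{2}}{3}\right) + 2 \left(-13\right) \left(3 + 2 \left(-13\right)\right)} = \frac{1}{\left(1 - \frac{140}{3} + \frac{2}{3} \cdot 19600\right) - 26 \left(3 - 26\right)} = \frac{1}{\left(1 - \frac{140}{3} + \frac{39200}{3}\right) - -598} = \frac{1}{13021 + 598} = \frac{1}{13619}$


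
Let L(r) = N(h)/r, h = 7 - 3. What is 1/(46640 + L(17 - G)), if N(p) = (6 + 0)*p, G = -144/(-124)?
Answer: 491/22900984 ≈ 2.1440e-5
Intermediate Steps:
G = 36/31 (G = -144*(-1/124) = 36/31 ≈ 1.1613)
h = 4
N(p) = 6*p
L(r) = 24/r (L(r) = (6*4)/r = 24/r)
1/(46640 + L(17 - G)) = 1/(46640 + 24/(17 - 1*36/31)) = 1/(46640 + 24/(17 - 36/31)) = 1/(46640 + 24/(491/31)) = 1/(46640 + 24*(31/491)) = 1/(46640 + 744/491) = 1/(22900984/491) = 491/22900984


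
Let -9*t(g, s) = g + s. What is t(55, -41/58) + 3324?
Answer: 1731979/522 ≈ 3318.0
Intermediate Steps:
t(g, s) = -g/9 - s/9 (t(g, s) = -(g + s)/9 = -g/9 - s/9)
t(55, -41/58) + 3324 = (-⅑*55 - (-41)/(9*58)) + 3324 = (-55/9 - (-41)/(9*58)) + 3324 = (-55/9 - ⅑*(-41/58)) + 3324 = (-55/9 + 41/522) + 3324 = -3149/522 + 3324 = 1731979/522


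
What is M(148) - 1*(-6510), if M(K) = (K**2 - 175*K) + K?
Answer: 2662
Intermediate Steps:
M(K) = K**2 - 174*K
M(148) - 1*(-6510) = 148*(-174 + 148) - 1*(-6510) = 148*(-26) + 6510 = -3848 + 6510 = 2662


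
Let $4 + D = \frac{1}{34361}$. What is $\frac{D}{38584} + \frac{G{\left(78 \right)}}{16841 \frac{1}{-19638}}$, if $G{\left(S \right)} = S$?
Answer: $- \frac{2030791779827099}{22327542220984} \approx -90.955$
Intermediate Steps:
$D = - \frac{137443}{34361}$ ($D = -4 + \frac{1}{34361} = - \frac{137443}{34361} \approx -4.0$)
$\frac{D}{38584} + \frac{G{\left(78 \right)}}{16841 \frac{1}{-19638}} = - \frac{137443}{34361 \cdot 38584} + \frac{78}{16841 \frac{1}{-19638}} = \left(- \frac{137443}{34361}\right) \frac{1}{38584} + \frac{78}{16841 \left(- \frac{1}{19638}\right)} = - \frac{137443}{1325784824} + \frac{78}{- \frac{16841}{19638}} = - \frac{137443}{1325784824} + 78 \left(- \frac{19638}{16841}\right) = - \frac{137443}{1325784824} - \frac{1531764}{16841} = - \frac{2030791779827099}{22327542220984}$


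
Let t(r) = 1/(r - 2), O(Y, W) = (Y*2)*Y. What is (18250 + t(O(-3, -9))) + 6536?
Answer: 396577/16 ≈ 24786.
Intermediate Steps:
O(Y, W) = 2*Y² (O(Y, W) = (2*Y)*Y = 2*Y²)
t(r) = 1/(-2 + r)
(18250 + t(O(-3, -9))) + 6536 = (18250 + 1/(-2 + 2*(-3)²)) + 6536 = (18250 + 1/(-2 + 2*9)) + 6536 = (18250 + 1/(-2 + 18)) + 6536 = (18250 + 1/16) + 6536 = 292001/16 + 6536 = 396577/16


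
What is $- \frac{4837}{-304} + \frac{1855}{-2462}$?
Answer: $\frac{5672387}{374224} \approx 15.158$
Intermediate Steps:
$- \frac{4837}{-304} + \frac{1855}{-2462} = \left(-4837\right) \left(- \frac{1}{304}\right) + 1855 \left(- \frac{1}{2462}\right) = \frac{4837}{304} - \frac{1855}{2462} = \frac{5672387}{374224}$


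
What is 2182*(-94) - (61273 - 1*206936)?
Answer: -59445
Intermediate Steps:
2182*(-94) - (61273 - 1*206936) = -205108 - (61273 - 206936) = -205108 - 1*(-145663) = -205108 + 145663 = -59445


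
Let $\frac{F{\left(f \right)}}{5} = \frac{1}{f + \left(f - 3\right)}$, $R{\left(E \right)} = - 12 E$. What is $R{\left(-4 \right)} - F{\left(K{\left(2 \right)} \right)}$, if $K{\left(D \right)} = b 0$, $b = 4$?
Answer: $\frac{149}{3} \approx 49.667$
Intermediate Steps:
$K{\left(D \right)} = 0$ ($K{\left(D \right)} = 4 \cdot 0 = 0$)
$F{\left(f \right)} = \frac{5}{-3 + 2 f}$ ($F{\left(f \right)} = \frac{5}{f + \left(f - 3\right)} = \frac{5}{f + \left(-3 + f\right)} = \frac{5}{-3 + 2 f}$)
$R{\left(-4 \right)} - F{\left(K{\left(2 \right)} \right)} = \left(-12\right) \left(-4\right) - \frac{5}{-3 + 2 \cdot 0} = 48 - \frac{5}{-3 + 0} = 48 - \frac{5}{-3} = 48 - 5 \left(- \frac{1}{3}\right) = 48 - - \frac{5}{3} = 48 + \frac{5}{3} = \frac{149}{3}$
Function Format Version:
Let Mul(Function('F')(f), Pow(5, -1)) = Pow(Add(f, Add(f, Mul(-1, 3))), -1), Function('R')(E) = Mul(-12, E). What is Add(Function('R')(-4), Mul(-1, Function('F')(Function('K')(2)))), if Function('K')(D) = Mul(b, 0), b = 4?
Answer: Rational(149, 3) ≈ 49.667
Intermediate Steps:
Function('K')(D) = 0 (Function('K')(D) = Mul(4, 0) = 0)
Function('F')(f) = Mul(5, Pow(Add(-3, Mul(2, f)), -1)) (Function('F')(f) = Mul(5, Pow(Add(f, Add(f, Mul(-1, 3))), -1)) = Mul(5, Pow(Add(f, Add(f, -3)), -1)) = Mul(5, Pow(Add(f, Add(-3, f)), -1)) = Mul(5, Pow(Add(-3, Mul(2, f)), -1)))
Add(Function('R')(-4), Mul(-1, Function('F')(Function('K')(2)))) = Add(Mul(-12, -4), Mul(-1, Mul(5, Pow(Add(-3, Mul(2, 0)), -1)))) = Add(48, Mul(-1, Mul(5, Pow(Add(-3, 0), -1)))) = Add(48, Mul(-1, Mul(5, Pow(-3, -1)))) = Add(48, Mul(-1, Mul(5, Rational(-1, 3)))) = Add(48, Mul(-1, Rational(-5, 3))) = Add(48, Rational(5, 3)) = Rational(149, 3)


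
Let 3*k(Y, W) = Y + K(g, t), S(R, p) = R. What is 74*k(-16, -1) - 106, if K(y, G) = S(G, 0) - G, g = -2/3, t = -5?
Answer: -1502/3 ≈ -500.67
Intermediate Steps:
g = -⅔ (g = -2*⅓ = -⅔ ≈ -0.66667)
K(y, G) = 0 (K(y, G) = G - G = 0)
k(Y, W) = Y/3 (k(Y, W) = (Y + 0)/3 = Y/3)
74*k(-16, -1) - 106 = 74*((⅓)*(-16)) - 106 = 74*(-16/3) - 106 = -1184/3 - 106 = -1502/3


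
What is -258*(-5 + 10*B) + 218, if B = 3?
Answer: -6232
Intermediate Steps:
-258*(-5 + 10*B) + 218 = -258*(-5 + 10*3) + 218 = -258*(-5 + 30) + 218 = -258*25 + 218 = -6450 + 218 = -6232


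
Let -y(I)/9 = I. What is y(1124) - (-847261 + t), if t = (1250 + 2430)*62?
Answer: 608985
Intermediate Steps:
y(I) = -9*I
t = 228160 (t = 3680*62 = 228160)
y(1124) - (-847261 + t) = -9*1124 - (-847261 + 228160) = -10116 - 1*(-619101) = -10116 + 619101 = 608985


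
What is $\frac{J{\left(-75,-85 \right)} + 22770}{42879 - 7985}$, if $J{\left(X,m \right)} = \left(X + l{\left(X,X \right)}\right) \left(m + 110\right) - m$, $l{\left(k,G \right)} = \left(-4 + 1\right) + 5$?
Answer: $\frac{10515}{17447} \approx 0.60268$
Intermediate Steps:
$l{\left(k,G \right)} = 2$ ($l{\left(k,G \right)} = -3 + 5 = 2$)
$J{\left(X,m \right)} = - m + \left(2 + X\right) \left(110 + m\right)$ ($J{\left(X,m \right)} = \left(X + 2\right) \left(m + 110\right) - m = \left(2 + X\right) \left(110 + m\right) - m = - m + \left(2 + X\right) \left(110 + m\right)$)
$\frac{J{\left(-75,-85 \right)} + 22770}{42879 - 7985} = \frac{\left(220 - 85 + 110 \left(-75\right) - -6375\right) + 22770}{42879 - 7985} = \frac{\left(220 - 85 - 8250 + 6375\right) + 22770}{34894} = \left(-1740 + 22770\right) \frac{1}{34894} = 21030 \cdot \frac{1}{34894} = \frac{10515}{17447}$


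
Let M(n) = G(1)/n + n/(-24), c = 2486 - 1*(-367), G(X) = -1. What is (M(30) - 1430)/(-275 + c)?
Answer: -85877/154680 ≈ -0.55519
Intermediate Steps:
c = 2853 (c = 2486 + 367 = 2853)
M(n) = -1/n - n/24 (M(n) = -1/n + n/(-24) = -1/n + n*(-1/24) = -1/n - n/24)
(M(30) - 1430)/(-275 + c) = ((-1/30 - 1/24*30) - 1430)/(-275 + 2853) = ((-1*1/30 - 5/4) - 1430)/2578 = ((-1/30 - 5/4) - 1430)*(1/2578) = (-77/60 - 1430)*(1/2578) = -85877/60*1/2578 = -85877/154680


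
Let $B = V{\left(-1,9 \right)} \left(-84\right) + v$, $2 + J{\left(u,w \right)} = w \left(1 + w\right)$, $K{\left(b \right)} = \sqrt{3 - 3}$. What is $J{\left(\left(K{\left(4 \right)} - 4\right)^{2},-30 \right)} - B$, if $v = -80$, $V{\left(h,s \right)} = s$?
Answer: $1704$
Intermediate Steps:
$K{\left(b \right)} = 0$ ($K{\left(b \right)} = \sqrt{0} = 0$)
$J{\left(u,w \right)} = -2 + w \left(1 + w\right)$
$B = -836$ ($B = 9 \left(-84\right) - 80 = -756 - 80 = -836$)
$J{\left(\left(K{\left(4 \right)} - 4\right)^{2},-30 \right)} - B = \left(-2 - 30 + \left(-30\right)^{2}\right) - -836 = \left(-2 - 30 + 900\right) + 836 = 868 + 836 = 1704$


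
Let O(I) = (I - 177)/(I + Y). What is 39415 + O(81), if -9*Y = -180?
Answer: 3980819/101 ≈ 39414.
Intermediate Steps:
Y = 20 (Y = -1/9*(-180) = 20)
O(I) = (-177 + I)/(20 + I) (O(I) = (I - 177)/(I + 20) = (-177 + I)/(20 + I))
39415 + O(81) = 39415 + (-177 + 81)/(20 + 81) = 39415 - 96/101 = 3980819/101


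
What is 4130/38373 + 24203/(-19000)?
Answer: -850271719/729087000 ≈ -1.1662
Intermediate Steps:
4130/38373 + 24203/(-19000) = 4130*(1/38373) + 24203*(-1/19000) = 4130/38373 - 24203/19000 = -850271719/729087000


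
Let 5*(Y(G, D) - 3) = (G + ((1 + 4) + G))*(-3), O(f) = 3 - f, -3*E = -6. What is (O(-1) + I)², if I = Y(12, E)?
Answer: 2704/25 ≈ 108.16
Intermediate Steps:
E = 2 (E = -⅓*(-6) = 2)
Y(G, D) = -6*G/5 (Y(G, D) = 3 + ((G + ((1 + 4) + G))*(-3))/5 = 3 + ((G + (5 + G))*(-3))/5 = 3 + ((5 + 2*G)*(-3))/5 = 3 + (-15 - 6*G)/5 = 3 + (-3 - 6*G/5) = -6*G/5)
I = -72/5 (I = -6/5*12 = -72/5 ≈ -14.400)
(O(-1) + I)² = ((3 - 1*(-1)) - 72/5)² = ((3 + 1) - 72/5)² = (4 - 72/5)² = (-52/5)² = 2704/25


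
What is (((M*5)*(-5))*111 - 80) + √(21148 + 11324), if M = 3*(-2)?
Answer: 16570 + 6*√902 ≈ 16750.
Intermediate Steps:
M = -6
(((M*5)*(-5))*111 - 80) + √(21148 + 11324) = ((-6*5*(-5))*111 - 80) + √(21148 + 11324) = (-30*(-5)*111 - 80) + √32472 = (150*111 - 80) + 6*√902 = (16650 - 80) + 6*√902 = 16570 + 6*√902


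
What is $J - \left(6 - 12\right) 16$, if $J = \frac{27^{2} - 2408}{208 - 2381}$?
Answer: $\frac{210287}{2173} \approx 96.773$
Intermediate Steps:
$J = \frac{1679}{2173}$ ($J = \frac{729 - 2408}{-2173} = \left(-1679\right) \left(- \frac{1}{2173}\right) = \frac{1679}{2173} \approx 0.77266$)
$J - \left(6 - 12\right) 16 = \frac{1679}{2173} - \left(6 - 12\right) 16 = \frac{1679}{2173} - \left(-6\right) 16 = \frac{1679}{2173} - -96 = \frac{1679}{2173} + 96 = \frac{210287}{2173}$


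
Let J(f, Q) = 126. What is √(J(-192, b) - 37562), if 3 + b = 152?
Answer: 14*I*√191 ≈ 193.48*I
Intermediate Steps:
b = 149 (b = -3 + 152 = 149)
√(J(-192, b) - 37562) = √(126 - 37562) = √(-37436) = 14*I*√191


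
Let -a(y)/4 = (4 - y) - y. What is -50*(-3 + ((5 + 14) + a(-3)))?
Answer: 1200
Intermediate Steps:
a(y) = -16 + 8*y (a(y) = -4*((4 - y) - y) = -4*(4 - 2*y) = -16 + 8*y)
-50*(-3 + ((5 + 14) + a(-3))) = -50*(-3 + ((5 + 14) + (-16 + 8*(-3)))) = -50*(-3 + (19 + (-16 - 24))) = -50*(-3 + (19 - 40)) = -50*(-3 - 21) = -50*(-24) = 1200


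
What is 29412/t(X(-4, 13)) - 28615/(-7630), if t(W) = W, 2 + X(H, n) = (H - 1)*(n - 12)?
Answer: -6406093/1526 ≈ -4198.0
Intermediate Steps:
X(H, n) = -2 + (-1 + H)*(-12 + n) (X(H, n) = -2 + (H - 1)*(n - 12) = -2 + (-1 + H)*(-12 + n))
29412/t(X(-4, 13)) - 28615/(-7630) = 29412/(10 - 1*13 - 12*(-4) - 4*13) - 28615/(-7630) = 29412/(10 - 13 + 48 - 52) - 28615*(-1/7630) = 29412/(-7) + 5723/1526 = 29412*(-1/7) + 5723/1526 = -29412/7 + 5723/1526 = -6406093/1526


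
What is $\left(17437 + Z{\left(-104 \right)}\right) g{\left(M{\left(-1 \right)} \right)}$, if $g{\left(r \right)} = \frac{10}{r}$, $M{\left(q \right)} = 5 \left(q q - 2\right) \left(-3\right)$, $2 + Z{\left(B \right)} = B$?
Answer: $11554$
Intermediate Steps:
$Z{\left(B \right)} = -2 + B$
$M{\left(q \right)} = 30 - 15 q^{2}$ ($M{\left(q \right)} = 5 \left(q^{2} - 2\right) \left(-3\right) = 5 \left(-2 + q^{2}\right) \left(-3\right) = \left(-10 + 5 q^{2}\right) \left(-3\right) = 30 - 15 q^{2}$)
$\left(17437 + Z{\left(-104 \right)}\right) g{\left(M{\left(-1 \right)} \right)} = \left(17437 - 106\right) \frac{10}{30 - 15 \left(-1\right)^{2}} = \left(17437 - 106\right) \frac{10}{30 - 15} = 17331 \frac{10}{30 - 15} = 17331 \cdot \frac{10}{15} = 17331 \cdot 10 \cdot \frac{1}{15} = 17331 \cdot \frac{2}{3} = 11554$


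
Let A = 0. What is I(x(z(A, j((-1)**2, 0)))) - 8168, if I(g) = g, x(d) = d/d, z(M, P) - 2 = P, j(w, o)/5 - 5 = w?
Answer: -8167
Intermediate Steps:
j(w, o) = 25 + 5*w
z(M, P) = 2 + P
x(d) = 1
I(x(z(A, j((-1)**2, 0)))) - 8168 = 1 - 8168 = -8167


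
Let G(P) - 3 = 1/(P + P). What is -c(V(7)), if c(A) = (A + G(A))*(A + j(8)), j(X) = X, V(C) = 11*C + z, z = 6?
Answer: -1299207/166 ≈ -7826.5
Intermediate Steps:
V(C) = 6 + 11*C (V(C) = 11*C + 6 = 6 + 11*C)
G(P) = 3 + 1/(2*P) (G(P) = 3 + 1/(P + P) = 3 + 1/(2*P))
c(A) = (8 + A)*(3 + A + 1/(2*A)) (c(A) = (A + (3 + 1/(2*A)))*(A + 8) = (3 + A + 1/(2*A))*(8 + A) = (8 + A)*(3 + A + 1/(2*A)))
-c(V(7)) = -(49/2 + (6 + 11*7)**2 + 4/(6 + 11*7) + 11*(6 + 11*7)) = -(49/2 + (6 + 77)**2 + 4/(6 + 77) + 11*(6 + 77)) = -(49/2 + 83**2 + 4/83 + 11*83) = -(49/2 + 6889 + 4*(1/83) + 913) = -(49/2 + 6889 + 4/83 + 913) = -1*1299207/166 = -1299207/166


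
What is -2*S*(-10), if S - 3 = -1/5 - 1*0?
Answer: 56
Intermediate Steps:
S = 14/5 (S = 3 + (-1/5 - 1*0) = 3 + (-1*1/5 + 0) = 3 + (-1/5 + 0) = 3 - 1/5 = 14/5 ≈ 2.8000)
-2*S*(-10) = -2*14/5*(-10) = -28/5*(-10) = 56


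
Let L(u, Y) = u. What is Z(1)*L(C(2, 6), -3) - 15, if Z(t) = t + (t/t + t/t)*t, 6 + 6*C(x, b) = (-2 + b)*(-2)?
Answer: -22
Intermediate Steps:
C(x, b) = -1/3 - b/3 (C(x, b) = -1 + ((-2 + b)*(-2))/6 = -1 + (4 - 2*b)/6 = -1 + (2/3 - b/3) = -1/3 - b/3)
Z(t) = 3*t (Z(t) = t + (1 + 1)*t = t + 2*t = 3*t)
Z(1)*L(C(2, 6), -3) - 15 = (3*1)*(-1/3 - 1/3*6) - 15 = 3*(-1/3 - 2) - 15 = 3*(-7/3) - 15 = -7 - 15 = -22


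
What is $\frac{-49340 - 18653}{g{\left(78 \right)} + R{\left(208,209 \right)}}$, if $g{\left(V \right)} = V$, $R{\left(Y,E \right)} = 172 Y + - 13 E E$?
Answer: $\frac{67993}{531999} \approx 0.12781$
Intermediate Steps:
$R{\left(Y,E \right)} = - 13 E^{2} + 172 Y$ ($R{\left(Y,E \right)} = 172 Y - 13 E^{2} = - 13 E^{2} + 172 Y$)
$\frac{-49340 - 18653}{g{\left(78 \right)} + R{\left(208,209 \right)}} = \frac{-49340 - 18653}{78 + \left(- 13 \cdot 209^{2} + 172 \cdot 208\right)} = - \frac{67993}{78 + \left(\left(-13\right) 43681 + 35776\right)} = - \frac{67993}{78 + \left(-567853 + 35776\right)} = - \frac{67993}{78 - 532077} = - \frac{67993}{-531999} = \left(-67993\right) \left(- \frac{1}{531999}\right) = \frac{67993}{531999}$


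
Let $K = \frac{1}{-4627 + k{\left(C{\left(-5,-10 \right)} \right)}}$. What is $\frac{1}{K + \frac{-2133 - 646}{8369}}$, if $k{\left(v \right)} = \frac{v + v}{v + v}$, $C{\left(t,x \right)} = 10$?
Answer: $- \frac{38714994}{12864023} \approx -3.0096$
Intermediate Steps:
$k{\left(v \right)} = 1$ ($k{\left(v \right)} = \frac{2 v}{2 v} = 2 v \frac{1}{2 v} = 1$)
$K = - \frac{1}{4626}$ ($K = \frac{1}{-4627 + 1} = \frac{1}{-4626} = - \frac{1}{4626} \approx -0.00021617$)
$\frac{1}{K + \frac{-2133 - 646}{8369}} = \frac{1}{- \frac{1}{4626} + \frac{-2133 - 646}{8369}} = \frac{1}{- \frac{1}{4626} - \frac{2779}{8369}} = \frac{1}{- \frac{12864023}{38714994}} = - \frac{38714994}{12864023}$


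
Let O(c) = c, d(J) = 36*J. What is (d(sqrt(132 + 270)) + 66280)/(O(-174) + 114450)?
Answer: 16570/28569 + 3*sqrt(402)/9523 ≈ 0.58632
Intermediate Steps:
(d(sqrt(132 + 270)) + 66280)/(O(-174) + 114450) = (36*sqrt(132 + 270) + 66280)/(-174 + 114450) = (36*sqrt(402) + 66280)/114276 = (66280 + 36*sqrt(402))*(1/114276) = 16570/28569 + 3*sqrt(402)/9523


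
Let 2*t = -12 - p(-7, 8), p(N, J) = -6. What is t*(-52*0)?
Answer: 0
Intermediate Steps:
t = -3 (t = (-12 - 1*(-6))/2 = (-12 + 6)/2 = (1/2)*(-6) = -3)
t*(-52*0) = -(-156)*0 = -3*0 = 0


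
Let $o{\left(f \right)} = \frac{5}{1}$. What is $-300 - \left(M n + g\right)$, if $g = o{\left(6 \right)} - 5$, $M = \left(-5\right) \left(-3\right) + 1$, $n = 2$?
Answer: $-332$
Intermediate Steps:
$o{\left(f \right)} = 5$ ($o{\left(f \right)} = 5 \cdot 1 = 5$)
$M = 16$ ($M = 15 + 1 = 16$)
$g = 0$ ($g = 5 - 5 = 0$)
$-300 - \left(M n + g\right) = -300 - \left(16 \cdot 2 + 0\right) = -300 - \left(32 + 0\right) = -300 - 32 = -332$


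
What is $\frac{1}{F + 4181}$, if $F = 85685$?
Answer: $\frac{1}{89866} \approx 1.1128 \cdot 10^{-5}$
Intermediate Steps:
$\frac{1}{F + 4181} = \frac{1}{85685 + 4181} = \frac{1}{89866}$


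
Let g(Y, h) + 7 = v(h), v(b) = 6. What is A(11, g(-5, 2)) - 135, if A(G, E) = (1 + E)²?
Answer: -135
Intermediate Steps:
g(Y, h) = -1 (g(Y, h) = -7 + 6 = -1)
A(11, g(-5, 2)) - 135 = (1 - 1)² - 135 = 0² - 135 = 0 - 135 = -135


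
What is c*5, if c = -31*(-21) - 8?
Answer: 3215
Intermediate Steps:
c = 643 (c = 651 - 8 = 643)
c*5 = 643*5 = 3215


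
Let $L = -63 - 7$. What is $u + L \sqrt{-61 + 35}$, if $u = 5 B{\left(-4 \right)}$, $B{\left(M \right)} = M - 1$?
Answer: $-25 - 70 i \sqrt{26} \approx -25.0 - 356.93 i$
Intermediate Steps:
$L = -70$
$B{\left(M \right)} = -1 + M$ ($B{\left(M \right)} = M - 1 = -1 + M$)
$u = -25$ ($u = 5 \left(-1 - 4\right) = 5 \left(-5\right) = -25$)
$u + L \sqrt{-61 + 35} = -25 - 70 \sqrt{-61 + 35} = -25 - 70 \sqrt{-26} = -25 - 70 i \sqrt{26}$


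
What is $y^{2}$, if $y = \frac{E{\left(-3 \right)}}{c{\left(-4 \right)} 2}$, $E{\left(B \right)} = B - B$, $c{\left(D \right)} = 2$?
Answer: $0$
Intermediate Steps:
$E{\left(B \right)} = 0$
$y = 0$ ($y = \frac{0}{2 \cdot 2} = \frac{0}{4} = 0 \cdot \frac{1}{4} = 0$)
$y^{2} = 0^{2} = 0$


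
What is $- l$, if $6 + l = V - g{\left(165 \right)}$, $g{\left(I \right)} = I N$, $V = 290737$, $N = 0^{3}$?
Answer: $-290731$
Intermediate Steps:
$N = 0$
$g{\left(I \right)} = 0$ ($g{\left(I \right)} = I 0 = 0$)
$l = 290731$ ($l = -6 + \left(290737 - 0\right) = -6 + \left(290737 + 0\right) = -6 + 290737 = 290731$)
$- l = \left(-1\right) 290731 = -290731$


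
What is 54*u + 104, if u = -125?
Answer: -6646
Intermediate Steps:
54*u + 104 = 54*(-125) + 104 = -6750 + 104 = -6646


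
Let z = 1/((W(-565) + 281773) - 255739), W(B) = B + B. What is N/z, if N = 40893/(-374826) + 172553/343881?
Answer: 210086097286780/21482589951 ≈ 9779.4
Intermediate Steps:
W(B) = 2*B
N = 16871675015/42965179902 (N = 40893*(-1/374826) + 172553*(1/343881) = -13631/124942 + 172553/343881 = 16871675015/42965179902 ≈ 0.39268)
z = 1/24904 (z = 1/((2*(-565) + 281773) - 255739) = 1/((-1130 + 281773) - 255739) = 1/(280643 - 255739) = 1/24904 ≈ 4.0154e-5)
N/z = 16871675015/(42965179902*(1/24904)) = (16871675015/42965179902)*24904 = 210086097286780/21482589951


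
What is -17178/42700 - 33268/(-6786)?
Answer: 46570489/10348650 ≈ 4.5002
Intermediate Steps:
-17178/42700 - 33268/(-6786) = -17178*1/42700 - 33268*(-1/6786) = -1227/3050 + 16634/3393 = 46570489/10348650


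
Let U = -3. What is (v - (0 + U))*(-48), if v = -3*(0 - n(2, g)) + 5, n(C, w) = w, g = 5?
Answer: -1104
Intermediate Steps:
v = 20 (v = -3*(0 - 1*5) + 5 = -3*(0 - 5) + 5 = -3*(-5) + 5 = 15 + 5 = 20)
(v - (0 + U))*(-48) = (20 - (0 - 3))*(-48) = (20 - 1*(-3))*(-48) = (20 + 3)*(-48) = 23*(-48) = -1104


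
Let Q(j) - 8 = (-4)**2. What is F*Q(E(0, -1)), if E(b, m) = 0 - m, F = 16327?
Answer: 391848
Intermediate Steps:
E(b, m) = -m
Q(j) = 24 (Q(j) = 8 + (-4)**2 = 8 + 16 = 24)
F*Q(E(0, -1)) = 16327*24 = 391848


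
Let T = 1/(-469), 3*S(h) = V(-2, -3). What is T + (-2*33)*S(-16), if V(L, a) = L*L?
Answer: -41273/469 ≈ -88.002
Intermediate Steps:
V(L, a) = L²
S(h) = 4/3 (S(h) = (⅓)*(-2)² = (⅓)*4 = 4/3)
T = -1/469 ≈ -0.0021322
T + (-2*33)*S(-16) = -1/469 - 2*33*(4/3) = -1/469 - 66*4/3 = -1/469 - 88 = -41273/469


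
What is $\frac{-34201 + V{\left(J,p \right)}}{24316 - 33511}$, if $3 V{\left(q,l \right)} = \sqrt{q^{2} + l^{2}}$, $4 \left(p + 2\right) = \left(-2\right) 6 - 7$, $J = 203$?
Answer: $\frac{34201}{9195} - \frac{\sqrt{660073}}{110340} \approx 3.7122$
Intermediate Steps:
$p = - \frac{27}{4}$ ($p = -2 + \frac{\left(-2\right) 6 - 7}{4} = -2 + \frac{-12 - 7}{4} = -2 + \frac{1}{4} \left(-19\right) = -2 - \frac{19}{4} = - \frac{27}{4} \approx -6.75$)
$V{\left(q,l \right)} = \frac{\sqrt{l^{2} + q^{2}}}{3}$ ($V{\left(q,l \right)} = \frac{\sqrt{q^{2} + l^{2}}}{3} = \frac{\sqrt{l^{2} + q^{2}}}{3}$)
$\frac{-34201 + V{\left(J,p \right)}}{24316 - 33511} = \frac{-34201 + \frac{\sqrt{\left(- \frac{27}{4}\right)^{2} + 203^{2}}}{3}}{24316 - 33511} = \frac{-34201 + \frac{\sqrt{\frac{729}{16} + 41209}}{3}}{-9195} = \left(-34201 + \frac{\sqrt{\frac{660073}{16}}}{3}\right) \left(- \frac{1}{9195}\right) = \left(-34201 + \frac{\frac{1}{4} \sqrt{660073}}{3}\right) \left(- \frac{1}{9195}\right) = \left(-34201 + \frac{\sqrt{660073}}{12}\right) \left(- \frac{1}{9195}\right) = \frac{34201}{9195} - \frac{\sqrt{660073}}{110340}$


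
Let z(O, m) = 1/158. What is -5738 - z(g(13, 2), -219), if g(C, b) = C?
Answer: -906605/158 ≈ -5738.0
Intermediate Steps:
z(O, m) = 1/158
-5738 - z(g(13, 2), -219) = -5738 - 1*1/158 = -5738 - 1/158 = -906605/158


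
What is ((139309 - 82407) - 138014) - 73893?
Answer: -155005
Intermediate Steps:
((139309 - 82407) - 138014) - 73893 = (56902 - 138014) - 73893 = -81112 - 73893 = -155005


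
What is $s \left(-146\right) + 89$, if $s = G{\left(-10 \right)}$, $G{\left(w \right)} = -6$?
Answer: $965$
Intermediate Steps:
$s = -6$
$s \left(-146\right) + 89 = \left(-6\right) \left(-146\right) + 89 = 876 + 89 = 965$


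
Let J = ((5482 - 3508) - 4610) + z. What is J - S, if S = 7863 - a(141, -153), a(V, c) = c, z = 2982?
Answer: -7670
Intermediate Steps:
S = 8016 (S = 7863 - 1*(-153) = 7863 + 153 = 8016)
J = 346 (J = ((5482 - 3508) - 4610) + 2982 = (1974 - 4610) + 2982 = -2636 + 2982 = 346)
J - S = 346 - 1*8016 = 346 - 8016 = -7670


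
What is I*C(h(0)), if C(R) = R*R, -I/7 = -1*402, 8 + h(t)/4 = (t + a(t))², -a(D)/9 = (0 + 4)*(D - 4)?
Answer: 19344560879616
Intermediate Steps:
a(D) = 144 - 36*D (a(D) = -9*(0 + 4)*(D - 4) = -36*(-4 + D) = -9*(-16 + 4*D) = 144 - 36*D)
h(t) = -32 + 4*(144 - 35*t)² (h(t) = -32 + 4*(t + (144 - 36*t))² = -32 + 4*(144 - 35*t)²)
I = 2814 (I = -(-7)*402 = -7*(-402) = 2814)
C(R) = R²
I*C(h(0)) = 2814*(-32 + 4*(-144 + 35*0)²)² = 2814*(-32 + 4*(-144 + 0)²)² = 2814*(-32 + 4*(-144)²)² = 2814*(-32 + 4*20736)² = 2814*(-32 + 82944)² = 2814*82912² = 2814*6874399744 = 19344560879616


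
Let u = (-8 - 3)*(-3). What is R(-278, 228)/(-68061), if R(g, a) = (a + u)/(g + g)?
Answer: 87/12613972 ≈ 6.8971e-6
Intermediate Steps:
u = 33 (u = -11*(-3) = 33)
R(g, a) = (33 + a)/(2*g) (R(g, a) = (a + 33)/(g + g) = (33 + a)/((2*g)) = (33 + a)*(1/(2*g)) = (33 + a)/(2*g))
R(-278, 228)/(-68061) = ((½)*(33 + 228)/(-278))/(-68061) = ((½)*(-1/278)*261)*(-1/68061) = -261/556*(-1/68061) = 87/12613972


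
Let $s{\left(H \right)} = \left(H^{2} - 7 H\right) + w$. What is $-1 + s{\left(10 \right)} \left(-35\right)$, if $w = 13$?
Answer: $-1506$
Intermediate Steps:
$s{\left(H \right)} = 13 + H^{2} - 7 H$ ($s{\left(H \right)} = \left(H^{2} - 7 H\right) + 13 = 13 + H^{2} - 7 H$)
$-1 + s{\left(10 \right)} \left(-35\right) = -1 + \left(13 + 10^{2} - 70\right) \left(-35\right) = -1 + \left(13 + 100 - 70\right) \left(-35\right) = -1 + 43 \left(-35\right) = -1 - 1505 = -1506$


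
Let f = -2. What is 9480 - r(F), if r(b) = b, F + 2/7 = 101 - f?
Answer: 65641/7 ≈ 9377.3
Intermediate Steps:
F = 719/7 (F = -2/7 + (101 - 1*(-2)) = -2/7 + (101 + 2) = -2/7 + 103 = 719/7 ≈ 102.71)
9480 - r(F) = 9480 - 1*719/7 = 9480 - 719/7 = 65641/7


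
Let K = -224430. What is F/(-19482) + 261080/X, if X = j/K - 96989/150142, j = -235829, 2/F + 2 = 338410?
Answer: 906256003243337818925561/1405165722012161592 ≈ 6.4495e+5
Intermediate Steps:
F = 1/169204 (F = 2/(-2 + 338410) = 2/338408 = 2*(1/338408) = 1/169204 ≈ 5.9100e-6)
X = 3410149112/8424092265 (X = -235829/(-224430) - 96989/150142 = -235829*(-1/224430) - 96989*1/150142 = 235829/224430 - 96989/150142 = 3410149112/8424092265 ≈ 0.40481)
F/(-19482) + 261080/X = (1/169204)/(-19482) + 261080/(3410149112/8424092265) = (1/169204)*(-1/19482) + 261080*(8424092265/3410149112) = -1/3296432328 + 274920251068275/426268639 = 906256003243337818925561/1405165722012161592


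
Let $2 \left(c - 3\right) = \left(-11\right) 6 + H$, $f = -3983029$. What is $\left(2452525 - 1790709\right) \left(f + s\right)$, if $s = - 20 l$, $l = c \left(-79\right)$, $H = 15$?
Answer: $-2659559879464$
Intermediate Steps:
$c = - \frac{45}{2}$ ($c = 3 + \frac{\left(-11\right) 6 + 15}{2} = 3 + \frac{-66 + 15}{2} = 3 + \frac{1}{2} \left(-51\right) = 3 - \frac{51}{2} = - \frac{45}{2} \approx -22.5$)
$l = \frac{3555}{2}$ ($l = \left(- \frac{45}{2}\right) \left(-79\right) = \frac{3555}{2} \approx 1777.5$)
$s = -35550$ ($s = \left(-20\right) \frac{3555}{2} = -35550$)
$\left(2452525 - 1790709\right) \left(f + s\right) = \left(2452525 - 1790709\right) \left(-3983029 - 35550\right) = 661816 \left(-4018579\right) = -2659559879464$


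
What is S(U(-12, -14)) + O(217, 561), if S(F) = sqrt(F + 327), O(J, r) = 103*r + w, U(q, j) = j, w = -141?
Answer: 57642 + sqrt(313) ≈ 57660.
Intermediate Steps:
O(J, r) = -141 + 103*r (O(J, r) = 103*r - 141 = -141 + 103*r)
S(F) = sqrt(327 + F)
S(U(-12, -14)) + O(217, 561) = sqrt(327 - 14) + (-141 + 103*561) = sqrt(313) + (-141 + 57783) = sqrt(313) + 57642 = 57642 + sqrt(313)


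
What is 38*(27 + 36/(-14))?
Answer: 6498/7 ≈ 928.29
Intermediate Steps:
38*(27 + 36/(-14)) = 38*(27 + 36*(-1/14)) = 38*(27 - 18/7) = 38*(171/7) = 6498/7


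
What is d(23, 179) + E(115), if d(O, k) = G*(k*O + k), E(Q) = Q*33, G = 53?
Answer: 231483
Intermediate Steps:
E(Q) = 33*Q
d(O, k) = 53*k + 53*O*k (d(O, k) = 53*(k*O + k) = 53*(O*k + k) = 53*(k + O*k) = 53*k + 53*O*k)
d(23, 179) + E(115) = 53*179*(1 + 23) + 33*115 = 53*179*24 + 3795 = 227688 + 3795 = 231483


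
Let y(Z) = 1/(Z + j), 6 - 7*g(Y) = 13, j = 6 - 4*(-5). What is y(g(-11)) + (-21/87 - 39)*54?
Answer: -1536271/725 ≈ -2119.0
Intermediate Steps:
j = 26 (j = 6 + 20 = 26)
g(Y) = -1 (g(Y) = 6/7 - ⅐*13 = 6/7 - 13/7 = -1)
y(Z) = 1/(26 + Z) (y(Z) = 1/(Z + 26) = 1/(26 + Z))
y(g(-11)) + (-21/87 - 39)*54 = 1/(26 - 1) + (-21/87 - 39)*54 = 1/25 + (-21*1/87 - 39)*54 = 1/25 + (-7/29 - 39)*54 = 1/25 - 1138/29*54 = 1/25 - 61452/29 = -1536271/725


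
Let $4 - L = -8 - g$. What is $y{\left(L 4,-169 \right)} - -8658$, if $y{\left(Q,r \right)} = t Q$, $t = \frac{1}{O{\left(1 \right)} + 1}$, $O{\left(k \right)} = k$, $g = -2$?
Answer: $8678$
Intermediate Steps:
$L = 10$ ($L = 4 - \left(-8 - -2\right) = 4 - \left(-8 + 2\right) = 4 - -6 = 4 + 6 = 10$)
$t = \frac{1}{2}$ ($t = \frac{1}{1 + 1} = \frac{1}{2} \approx 0.5$)
$y{\left(Q,r \right)} = \frac{Q}{2}$
$y{\left(L 4,-169 \right)} - -8658 = \frac{10 \cdot 4}{2} - -8658 = \frac{1}{2} \cdot 40 + 8658 = 20 + 8658 = 8678$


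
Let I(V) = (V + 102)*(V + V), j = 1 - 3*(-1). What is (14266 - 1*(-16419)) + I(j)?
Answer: 31533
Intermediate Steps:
j = 4 (j = 1 + 3 = 4)
I(V) = 2*V*(102 + V) (I(V) = (102 + V)*(2*V) = 2*V*(102 + V))
(14266 - 1*(-16419)) + I(j) = (14266 - 1*(-16419)) + 2*4*(102 + 4) = (14266 + 16419) + 2*4*106 = 30685 + 848 = 31533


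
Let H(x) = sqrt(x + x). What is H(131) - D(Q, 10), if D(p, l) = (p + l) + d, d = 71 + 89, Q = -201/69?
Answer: -3843/23 + sqrt(262) ≈ -150.90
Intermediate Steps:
Q = -67/23 (Q = -201*1/69 = -67/23 ≈ -2.9130)
d = 160
D(p, l) = 160 + l + p (D(p, l) = (p + l) + 160 = (l + p) + 160 = 160 + l + p)
H(x) = sqrt(2)*sqrt(x) (H(x) = sqrt(2*x) = sqrt(2)*sqrt(x))
H(131) - D(Q, 10) = sqrt(2)*sqrt(131) - (160 + 10 - 67/23) = sqrt(262) - 1*3843/23 = sqrt(262) - 3843/23 = -3843/23 + sqrt(262)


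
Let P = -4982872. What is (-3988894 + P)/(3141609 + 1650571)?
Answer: -4485883/2396090 ≈ -1.8722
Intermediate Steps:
(-3988894 + P)/(3141609 + 1650571) = (-3988894 - 4982872)/(3141609 + 1650571) = -8971766/4792180 = -8971766*1/4792180 = -4485883/2396090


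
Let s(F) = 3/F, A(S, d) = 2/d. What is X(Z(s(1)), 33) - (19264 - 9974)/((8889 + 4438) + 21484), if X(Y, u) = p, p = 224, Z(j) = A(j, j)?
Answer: 7788374/34811 ≈ 223.73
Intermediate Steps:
Z(j) = 2/j
X(Y, u) = 224
X(Z(s(1)), 33) - (19264 - 9974)/((8889 + 4438) + 21484) = 224 - (19264 - 9974)/((8889 + 4438) + 21484) = 224 - 9290/(13327 + 21484) = 224 - 9290/34811 = 7788374/34811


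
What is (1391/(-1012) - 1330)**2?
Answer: 1815354717201/1024144 ≈ 1.7726e+6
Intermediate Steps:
(1391/(-1012) - 1330)**2 = (1391*(-1/1012) - 1330)**2 = (-1391/1012 - 1330)**2 = (-1347351/1012)**2 = 1815354717201/1024144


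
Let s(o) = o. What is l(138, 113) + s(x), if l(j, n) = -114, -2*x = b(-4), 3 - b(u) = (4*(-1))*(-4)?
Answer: -215/2 ≈ -107.50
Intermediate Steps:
b(u) = -13 (b(u) = 3 - 4*(-1)*(-4) = 3 - (-4)*(-4) = 3 - 1*16 = 3 - 16 = -13)
x = 13/2 (x = -½*(-13) = 13/2 ≈ 6.5000)
l(138, 113) + s(x) = -114 + 13/2 = -215/2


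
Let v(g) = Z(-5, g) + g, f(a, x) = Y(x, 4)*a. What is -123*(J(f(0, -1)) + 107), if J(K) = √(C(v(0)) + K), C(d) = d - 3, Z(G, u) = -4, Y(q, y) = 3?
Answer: -13161 - 123*I*√7 ≈ -13161.0 - 325.43*I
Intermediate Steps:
f(a, x) = 3*a
v(g) = -4 + g
C(d) = -3 + d
J(K) = √(-7 + K) (J(K) = √((-3 + (-4 + 0)) + K) = √((-3 - 4) + K) = √(-7 + K))
-123*(J(f(0, -1)) + 107) = -123*(√(-7 + 3*0) + 107) = -123*(√(-7 + 0) + 107) = -123*(√(-7) + 107) = -123*(I*√7 + 107) = -123*(107 + I*√7) = -13161 - 123*I*√7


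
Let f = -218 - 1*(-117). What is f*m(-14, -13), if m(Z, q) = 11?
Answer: -1111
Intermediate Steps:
f = -101 (f = -218 + 117 = -101)
f*m(-14, -13) = -101*11 = -1111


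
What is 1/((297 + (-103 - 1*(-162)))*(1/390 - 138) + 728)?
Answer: -195/9437822 ≈ -2.0662e-5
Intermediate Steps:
1/((297 + (-103 - 1*(-162)))*(1/390 - 138) + 728) = 1/((297 + (-103 + 162))*(1/390 - 138) + 728) = 1/((297 + 59)*(-53819/390) + 728) = 1/(356*(-53819/390) + 728) = 1/(-9579782/195 + 728) = 1/(-9437822/195) = -195/9437822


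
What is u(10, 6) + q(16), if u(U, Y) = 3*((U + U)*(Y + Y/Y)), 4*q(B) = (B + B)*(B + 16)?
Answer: 676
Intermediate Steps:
q(B) = B*(16 + B)/2 (q(B) = ((B + B)*(B + 16))/4 = ((2*B)*(16 + B))/4 = (2*B*(16 + B))/4 = B*(16 + B)/2)
u(U, Y) = 6*U*(1 + Y) (u(U, Y) = 3*((2*U)*(Y + 1)) = 3*((2*U)*(1 + Y)) = 3*(2*U*(1 + Y)) = 6*U*(1 + Y))
u(10, 6) + q(16) = 6*10*(1 + 6) + (½)*16*(16 + 16) = 6*10*7 + (½)*16*32 = 420 + 256 = 676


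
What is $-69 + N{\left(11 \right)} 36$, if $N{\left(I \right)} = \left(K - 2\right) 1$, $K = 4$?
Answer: $3$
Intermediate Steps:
$N{\left(I \right)} = 2$ ($N{\left(I \right)} = \left(4 - 2\right) 1 = 2 \cdot 1 = 2$)
$-69 + N{\left(11 \right)} 36 = -69 + 2 \cdot 36 = -69 + 72 = 3$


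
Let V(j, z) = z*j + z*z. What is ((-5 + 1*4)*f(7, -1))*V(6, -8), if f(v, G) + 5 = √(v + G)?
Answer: 80 - 16*√6 ≈ 40.808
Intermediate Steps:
f(v, G) = -5 + √(G + v) (f(v, G) = -5 + √(v + G) = -5 + √(G + v))
V(j, z) = z² + j*z (V(j, z) = j*z + z² = z² + j*z)
((-5 + 1*4)*f(7, -1))*V(6, -8) = ((-5 + 1*4)*(-5 + √(-1 + 7)))*(-8*(6 - 8)) = ((-5 + 4)*(-5 + √6))*(-8*(-2)) = -(-5 + √6)*16 = (5 - √6)*16 = 80 - 16*√6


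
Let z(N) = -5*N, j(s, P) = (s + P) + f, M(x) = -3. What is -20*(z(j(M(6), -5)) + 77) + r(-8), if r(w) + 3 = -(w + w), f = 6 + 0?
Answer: -1727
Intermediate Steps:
f = 6
j(s, P) = 6 + P + s (j(s, P) = (s + P) + 6 = (P + s) + 6 = 6 + P + s)
r(w) = -3 - 2*w (r(w) = -3 - (w + w) = -3 - 2*w)
-20*(z(j(M(6), -5)) + 77) + r(-8) = -20*(-5*(6 - 5 - 3) + 77) + (-3 - 2*(-8)) = -20*(-5*(-2) + 77) + (-3 + 16) = -20*(10 + 77) + 13 = -20*87 + 13 = -1740 + 13 = -1727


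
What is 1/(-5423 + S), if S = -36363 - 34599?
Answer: -1/76385 ≈ -1.3092e-5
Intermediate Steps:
S = -70962
1/(-5423 + S) = 1/(-5423 - 70962) = 1/(-76385) = -1/76385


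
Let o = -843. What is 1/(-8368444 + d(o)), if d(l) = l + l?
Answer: -1/8370130 ≈ -1.1947e-7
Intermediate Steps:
d(l) = 2*l
1/(-8368444 + d(o)) = 1/(-8368444 + 2*(-843)) = 1/(-8368444 - 1686) = 1/(-8370130) = -1/8370130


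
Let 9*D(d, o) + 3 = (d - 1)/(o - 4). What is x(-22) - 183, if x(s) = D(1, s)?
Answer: -550/3 ≈ -183.33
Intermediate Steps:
D(d, o) = -⅓ + (-1 + d)/(9*(-4 + o)) (D(d, o) = -⅓ + ((d - 1)/(o - 4))/9 = -⅓ + ((-1 + d)/(-4 + o))/9 = -⅓ + (-1 + d)/(9*(-4 + o)))
x(s) = (12 - 3*s)/(9*(-4 + s)) (x(s) = (11 + 1 - 3*s)/(9*(-4 + s)) = (12 - 3*s)/(9*(-4 + s)))
x(-22) - 183 = -⅓ - 183 = -550/3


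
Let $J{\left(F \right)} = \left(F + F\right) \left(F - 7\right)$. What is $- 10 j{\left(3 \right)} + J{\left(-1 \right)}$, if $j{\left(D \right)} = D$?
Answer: $-14$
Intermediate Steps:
$J{\left(F \right)} = 2 F \left(-7 + F\right)$
$- 10 j{\left(3 \right)} + J{\left(-1 \right)} = \left(-10\right) 3 + 2 \left(-1\right) \left(-7 - 1\right) = -30 + 2 \left(-1\right) \left(-8\right) = -30 + 16 = -14$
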